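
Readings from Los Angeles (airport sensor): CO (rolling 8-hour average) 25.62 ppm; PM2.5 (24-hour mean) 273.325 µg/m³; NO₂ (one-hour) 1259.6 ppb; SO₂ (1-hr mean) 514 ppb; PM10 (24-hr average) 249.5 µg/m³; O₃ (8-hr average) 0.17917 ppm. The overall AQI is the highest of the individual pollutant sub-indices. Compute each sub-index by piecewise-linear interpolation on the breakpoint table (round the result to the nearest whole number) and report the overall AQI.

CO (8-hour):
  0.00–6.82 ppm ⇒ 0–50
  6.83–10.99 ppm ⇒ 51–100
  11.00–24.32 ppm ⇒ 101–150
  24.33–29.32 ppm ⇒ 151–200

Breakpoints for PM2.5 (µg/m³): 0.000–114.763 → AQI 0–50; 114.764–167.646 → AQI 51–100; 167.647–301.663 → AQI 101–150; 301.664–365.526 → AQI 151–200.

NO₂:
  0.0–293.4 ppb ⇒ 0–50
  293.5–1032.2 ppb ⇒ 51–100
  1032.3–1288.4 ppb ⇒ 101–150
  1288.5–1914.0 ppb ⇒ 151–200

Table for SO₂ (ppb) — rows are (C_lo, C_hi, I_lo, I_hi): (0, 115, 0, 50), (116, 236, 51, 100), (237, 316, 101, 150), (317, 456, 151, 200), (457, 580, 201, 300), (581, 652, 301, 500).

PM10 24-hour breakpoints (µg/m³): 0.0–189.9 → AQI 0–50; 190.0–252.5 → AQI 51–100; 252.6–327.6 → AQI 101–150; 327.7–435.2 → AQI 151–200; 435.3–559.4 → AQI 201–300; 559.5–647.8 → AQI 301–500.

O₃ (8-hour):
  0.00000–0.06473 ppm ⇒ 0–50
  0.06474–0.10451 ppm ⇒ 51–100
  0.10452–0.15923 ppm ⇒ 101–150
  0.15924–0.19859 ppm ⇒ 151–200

247

CO: 25.62 lies in 24.33–29.32, so I_lo=151, I_hi=200, C_lo=24.33, C_hi=29.32.
(200−151)/(29.32−24.33) × (25.62−24.33) + 151 = 49/4.99 × 1.29 + 151 ≈ 163.67 → 164.
PM2.5: row 167.647–301.663 (AQI 101–150). (150−101)·(273.325−167.647)/(301.663−167.647) + 101 = 49·105.678/134.016 + 101 ≈ 139.64 → 140.
NO₂: 1259.6 lies in 1032.3–1288.4, so I_lo=101, I_hi=150, C_lo=1032.3, C_hi=1288.4.
(150−101)/(1288.4−1032.3) × (1259.6−1032.3) + 101 = 49/256.1 × 227.3 + 101 ≈ 144.49 → 144.
SO₂: 514 lies in 457–580, so I_lo=201, I_hi=300, C_lo=457, C_hi=580.
(300−201)/(580−457) × (514−457) + 201 = 99/123 × 57 + 201 ≈ 246.88 → 247.
PM10: row 190.0–252.5 (AQI 51–100). (100−51)·(249.5−190.0)/(252.5−190.0) + 51 = 49·59.5/62.5 + 51 ≈ 97.65 → 98.
O₃: 0.17917 lies in 0.15924–0.19859, so I_lo=151, I_hi=200, C_lo=0.15924, C_hi=0.19859.
(200−151)/(0.19859−0.15924) × (0.17917−0.15924) + 151 = 49/0.03935 × 0.01993 + 151 ≈ 175.82 → 176.
Sub-indices: CO→164, PM2.5→140, NO₂→144, SO₂→247, PM10→98, O₃→176. Overall AQI = max = 247; dominant pollutant is SO₂.
AQI 247: Very Unhealthy.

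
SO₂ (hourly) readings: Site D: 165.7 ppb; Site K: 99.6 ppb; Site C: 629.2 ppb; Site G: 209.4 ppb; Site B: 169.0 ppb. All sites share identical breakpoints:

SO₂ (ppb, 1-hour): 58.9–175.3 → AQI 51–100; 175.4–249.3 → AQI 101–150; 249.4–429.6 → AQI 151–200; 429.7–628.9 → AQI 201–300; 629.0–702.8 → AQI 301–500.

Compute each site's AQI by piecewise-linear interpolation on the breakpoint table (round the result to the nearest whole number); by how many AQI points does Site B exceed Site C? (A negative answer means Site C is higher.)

-205

Site D: 165.7 ∈ [58.9, 175.3] ↔ index [51, 100].
51 + (165.7−58.9)·(100−51)/(175.3−58.9) = 51 + 106.8·49/116.4 ≈ 95.96, so AQI = 96.
Site K 99.6: bracket 58.9–175.3 → index 51–100; slope 49/116.4, offset 40.7.
AQI = 51 + 49/116.4·40.7 ≈ 68.13 ⇒ 68.
Site C: 629.2 ∈ [629.0, 702.8] ↔ index [301, 500].
301 + (629.2−629.0)·(500−301)/(702.8−629.0) = 301 + 0.2·199/73.8 ≈ 301.54, so AQI = 302.
Site G 209.4: bracket 175.4–249.3 → index 101–150; slope 49/73.9, offset 34.0.
AQI = 101 + 49/73.9·34.0 ≈ 123.54 ⇒ 124.
Site B: 169.0 lies in 58.9–175.3, so I_lo=51, I_hi=100, C_lo=58.9, C_hi=175.3.
(100−51)/(175.3−58.9) × (169.0−58.9) + 51 = 49/116.4 × 110.1 + 51 ≈ 97.35 → 97.
AQIs: Site D=96, Site K=68, Site C=302, Site G=124, Site B=97. Site B (97) − Site C (302) = -205.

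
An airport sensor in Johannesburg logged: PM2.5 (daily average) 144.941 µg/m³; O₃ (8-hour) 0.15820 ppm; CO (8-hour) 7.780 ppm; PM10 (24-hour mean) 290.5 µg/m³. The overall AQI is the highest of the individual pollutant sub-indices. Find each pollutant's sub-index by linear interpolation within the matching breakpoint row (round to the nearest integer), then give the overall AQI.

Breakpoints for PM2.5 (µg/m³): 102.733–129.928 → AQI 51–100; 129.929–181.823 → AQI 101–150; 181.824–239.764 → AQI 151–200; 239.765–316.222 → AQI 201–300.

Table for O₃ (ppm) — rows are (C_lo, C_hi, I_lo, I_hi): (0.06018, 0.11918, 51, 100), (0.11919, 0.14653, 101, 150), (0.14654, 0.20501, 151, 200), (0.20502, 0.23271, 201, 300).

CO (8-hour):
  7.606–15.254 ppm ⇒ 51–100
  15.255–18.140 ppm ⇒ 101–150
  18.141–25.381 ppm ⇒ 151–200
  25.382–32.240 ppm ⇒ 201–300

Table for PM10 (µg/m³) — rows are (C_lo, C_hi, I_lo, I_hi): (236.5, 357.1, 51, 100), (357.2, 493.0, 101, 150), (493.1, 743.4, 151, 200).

161

PM2.5: row 129.929–181.823 (AQI 101–150). (150−101)·(144.941−129.929)/(181.823−129.929) + 101 = 49·15.012/51.894 + 101 ≈ 115.17 → 115.
O₃: 0.15820 ∈ [0.14654, 0.20501] ↔ index [151, 200].
151 + (0.15820−0.14654)·(200−151)/(0.20501−0.14654) = 151 + 0.01166·49/0.05847 ≈ 160.77, so AQI = 161.
CO: 7.780 lies in 7.606–15.254, so I_lo=51, I_hi=100, C_lo=7.606, C_hi=15.254.
(100−51)/(15.254−7.606) × (7.780−7.606) + 51 = 49/7.648 × 0.174 + 51 ≈ 52.11 → 52.
PM10: 290.5 ∈ [236.5, 357.1] ↔ index [51, 100].
51 + (290.5−236.5)·(100−51)/(357.1−236.5) = 51 + 54.0·49/120.6 ≈ 72.94, so AQI = 73.
Sub-indices: PM2.5→115, O₃→161, CO→52, PM10→73. Overall AQI = max = 161; dominant pollutant is O₃.
AQI 161: Unhealthy.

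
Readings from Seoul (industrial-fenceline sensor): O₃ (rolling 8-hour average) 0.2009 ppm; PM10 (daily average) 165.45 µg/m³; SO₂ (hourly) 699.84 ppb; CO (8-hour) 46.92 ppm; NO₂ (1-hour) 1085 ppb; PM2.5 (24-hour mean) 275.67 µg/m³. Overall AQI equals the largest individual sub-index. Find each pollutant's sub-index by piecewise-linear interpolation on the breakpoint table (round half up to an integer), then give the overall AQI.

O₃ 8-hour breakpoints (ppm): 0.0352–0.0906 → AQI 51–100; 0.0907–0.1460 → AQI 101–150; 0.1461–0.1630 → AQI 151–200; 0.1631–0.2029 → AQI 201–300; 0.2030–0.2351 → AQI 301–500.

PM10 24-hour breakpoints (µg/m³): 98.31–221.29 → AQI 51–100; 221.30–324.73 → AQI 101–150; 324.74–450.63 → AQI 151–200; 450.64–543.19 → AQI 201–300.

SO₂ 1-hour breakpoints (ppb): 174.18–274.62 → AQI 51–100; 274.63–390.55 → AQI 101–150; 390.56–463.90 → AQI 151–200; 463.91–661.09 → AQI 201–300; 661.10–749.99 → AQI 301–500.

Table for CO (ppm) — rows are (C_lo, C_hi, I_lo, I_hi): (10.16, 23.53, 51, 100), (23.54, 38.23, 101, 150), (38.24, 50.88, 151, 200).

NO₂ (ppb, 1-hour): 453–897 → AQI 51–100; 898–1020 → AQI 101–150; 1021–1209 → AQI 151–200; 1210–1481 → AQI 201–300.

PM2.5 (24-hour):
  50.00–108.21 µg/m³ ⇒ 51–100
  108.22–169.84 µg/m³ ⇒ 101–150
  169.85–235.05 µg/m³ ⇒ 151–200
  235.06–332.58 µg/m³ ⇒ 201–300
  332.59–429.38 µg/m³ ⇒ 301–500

O₃: row 0.1631–0.2029 (AQI 201–300). (300−201)·(0.2009−0.1631)/(0.2029−0.1631) + 201 = 99·0.0378/0.0398 + 201 ≈ 295.03 → 295.
PM10: row 98.31–221.29 (AQI 51–100). (100−51)·(165.45−98.31)/(221.29−98.31) + 51 = 49·67.14/122.98 + 51 ≈ 77.75 → 78.
SO₂: 699.84 lies in 661.10–749.99, so I_lo=301, I_hi=500, C_lo=661.10, C_hi=749.99.
(500−301)/(749.99−661.10) × (699.84−661.10) + 301 = 199/88.89 × 38.74 + 301 ≈ 387.73 → 388.
CO 46.92: bracket 38.24–50.88 → index 151–200; slope 49/12.64, offset 8.68.
AQI = 151 + 49/12.64·8.68 ≈ 184.65 ⇒ 185.
NO₂: row 1021–1209 (AQI 151–200). (200−151)·(1085−1021)/(1209−1021) + 151 = 49·64/188 + 151 ≈ 167.68 → 168.
PM2.5: 275.67 lies in 235.06–332.58, so I_lo=201, I_hi=300, C_lo=235.06, C_hi=332.58.
(300−201)/(332.58−235.06) × (275.67−235.06) + 201 = 99/97.52 × 40.61 + 201 ≈ 242.23 → 242.
Sub-indices: O₃→295, PM10→78, SO₂→388, CO→185, NO₂→168, PM2.5→242. Overall AQI = max = 388; dominant pollutant is SO₂.

388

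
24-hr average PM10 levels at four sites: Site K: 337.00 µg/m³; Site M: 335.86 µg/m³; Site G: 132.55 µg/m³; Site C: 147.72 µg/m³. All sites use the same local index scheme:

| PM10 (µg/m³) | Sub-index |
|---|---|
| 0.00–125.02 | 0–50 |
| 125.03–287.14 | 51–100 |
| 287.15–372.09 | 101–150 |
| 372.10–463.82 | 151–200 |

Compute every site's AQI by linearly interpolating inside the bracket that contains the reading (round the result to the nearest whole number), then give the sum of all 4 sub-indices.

370

Site K 337.00: bracket 287.15–372.09 → index 101–150; slope 49/84.94, offset 49.85.
AQI = 101 + 49/84.94·49.85 ≈ 129.76 ⇒ 130.
Site M: 335.86 ∈ [287.15, 372.09] ↔ index [101, 150].
101 + (335.86−287.15)·(150−101)/(372.09−287.15) = 101 + 48.71·49/84.94 ≈ 129.10, so AQI = 129.
Site G 132.55: bracket 125.03–287.14 → index 51–100; slope 49/162.11, offset 7.52.
AQI = 51 + 49/162.11·7.52 ≈ 53.27 ⇒ 53.
Site C: row 125.03–287.14 (AQI 51–100). (100−51)·(147.72−125.03)/(287.14−125.03) + 51 = 49·22.69/162.11 + 51 ≈ 57.86 → 58.
AQIs: Site K=130, Site M=129, Site G=53, Site C=58. Sum = 130 + 129 + 53 + 58 = 370.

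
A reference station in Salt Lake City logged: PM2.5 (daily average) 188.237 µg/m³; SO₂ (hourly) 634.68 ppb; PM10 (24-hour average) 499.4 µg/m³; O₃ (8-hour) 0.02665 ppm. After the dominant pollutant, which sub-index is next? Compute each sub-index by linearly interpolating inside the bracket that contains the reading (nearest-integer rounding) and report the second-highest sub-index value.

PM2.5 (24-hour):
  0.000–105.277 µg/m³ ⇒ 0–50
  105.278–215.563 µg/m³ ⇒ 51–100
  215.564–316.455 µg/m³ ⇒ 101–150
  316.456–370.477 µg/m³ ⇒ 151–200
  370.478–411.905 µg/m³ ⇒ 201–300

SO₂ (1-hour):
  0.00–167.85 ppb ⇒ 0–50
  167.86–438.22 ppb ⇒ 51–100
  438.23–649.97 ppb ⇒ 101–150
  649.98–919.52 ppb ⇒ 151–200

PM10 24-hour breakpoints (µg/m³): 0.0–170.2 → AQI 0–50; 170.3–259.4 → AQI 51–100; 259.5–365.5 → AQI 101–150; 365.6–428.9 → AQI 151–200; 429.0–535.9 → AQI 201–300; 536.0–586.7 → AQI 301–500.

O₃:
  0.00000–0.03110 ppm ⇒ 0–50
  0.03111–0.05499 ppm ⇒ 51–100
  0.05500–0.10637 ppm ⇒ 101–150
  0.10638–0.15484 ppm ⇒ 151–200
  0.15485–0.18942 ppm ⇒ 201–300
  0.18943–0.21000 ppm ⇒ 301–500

PM2.5: 188.237 ∈ [105.278, 215.563] ↔ index [51, 100].
51 + (188.237−105.278)·(100−51)/(215.563−105.278) = 51 + 82.959·49/110.285 ≈ 87.86, so AQI = 88.
SO₂: 634.68 lies in 438.23–649.97, so I_lo=101, I_hi=150, C_lo=438.23, C_hi=649.97.
(150−101)/(649.97−438.23) × (634.68−438.23) + 101 = 49/211.74 × 196.45 + 101 ≈ 146.46 → 146.
PM10: row 429.0–535.9 (AQI 201–300). (300−201)·(499.4−429.0)/(535.9−429.0) + 201 = 99·70.4/106.9 + 201 ≈ 266.20 → 266.
O₃: 0.02665 ∈ [0.00000, 0.03110] ↔ index [0, 50].
0 + (0.02665−0.00000)·(50−0)/(0.03110−0.00000) = 0 + 0.02665·50/0.03110 ≈ 42.85, so AQI = 43.
Sub-indices: PM2.5→88, SO₂→146, PM10→266, O₃→43. Ranked high→low: 266, 146, 88, 43. Second-highest sub-index = 146.

146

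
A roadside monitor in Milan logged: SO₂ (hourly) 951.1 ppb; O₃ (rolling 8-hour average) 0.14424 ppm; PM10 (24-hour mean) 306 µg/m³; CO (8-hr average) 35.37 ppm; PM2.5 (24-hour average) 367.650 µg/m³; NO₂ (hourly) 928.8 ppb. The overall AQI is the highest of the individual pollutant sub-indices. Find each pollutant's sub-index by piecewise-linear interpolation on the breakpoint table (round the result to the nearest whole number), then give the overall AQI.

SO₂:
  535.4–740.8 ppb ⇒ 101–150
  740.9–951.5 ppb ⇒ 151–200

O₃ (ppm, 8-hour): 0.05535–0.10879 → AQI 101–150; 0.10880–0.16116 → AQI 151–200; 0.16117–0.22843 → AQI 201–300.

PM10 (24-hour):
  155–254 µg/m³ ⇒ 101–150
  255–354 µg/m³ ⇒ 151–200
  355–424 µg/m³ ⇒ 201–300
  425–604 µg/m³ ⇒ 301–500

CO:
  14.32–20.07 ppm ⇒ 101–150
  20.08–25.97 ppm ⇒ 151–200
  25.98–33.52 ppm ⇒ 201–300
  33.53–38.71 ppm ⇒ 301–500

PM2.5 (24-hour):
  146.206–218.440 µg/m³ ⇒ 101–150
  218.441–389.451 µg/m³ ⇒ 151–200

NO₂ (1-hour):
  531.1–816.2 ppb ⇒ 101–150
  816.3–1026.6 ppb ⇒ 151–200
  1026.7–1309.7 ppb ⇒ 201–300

372

SO₂: 951.1 lies in 740.9–951.5, so I_lo=151, I_hi=200, C_lo=740.9, C_hi=951.5.
(200−151)/(951.5−740.9) × (951.1−740.9) + 151 = 49/210.6 × 210.2 + 151 ≈ 199.91 → 200.
O₃: 0.14424 ∈ [0.10880, 0.16116] ↔ index [151, 200].
151 + (0.14424−0.10880)·(200−151)/(0.16116−0.10880) = 151 + 0.03544·49/0.05236 ≈ 184.17, so AQI = 184.
PM10: row 255–354 (AQI 151–200). (200−151)·(306−255)/(354−255) + 151 = 49·51/99 + 151 ≈ 176.24 → 176.
CO: row 33.53–38.71 (AQI 301–500). (500−301)·(35.37−33.53)/(38.71−33.53) + 301 = 199·1.84/5.18 + 301 ≈ 371.69 → 372.
PM2.5: row 218.441–389.451 (AQI 151–200). (200−151)·(367.650−218.441)/(389.451−218.441) + 151 = 49·149.209/171.010 + 151 ≈ 193.75 → 194.
NO₂: 928.8 lies in 816.3–1026.6, so I_lo=151, I_hi=200, C_lo=816.3, C_hi=1026.6.
(200−151)/(1026.6−816.3) × (928.8−816.3) + 151 = 49/210.3 × 112.5 + 151 ≈ 177.21 → 177.
Sub-indices: SO₂→200, O₃→184, PM10→176, CO→372, PM2.5→194, NO₂→177. Overall AQI = max = 372; dominant pollutant is CO.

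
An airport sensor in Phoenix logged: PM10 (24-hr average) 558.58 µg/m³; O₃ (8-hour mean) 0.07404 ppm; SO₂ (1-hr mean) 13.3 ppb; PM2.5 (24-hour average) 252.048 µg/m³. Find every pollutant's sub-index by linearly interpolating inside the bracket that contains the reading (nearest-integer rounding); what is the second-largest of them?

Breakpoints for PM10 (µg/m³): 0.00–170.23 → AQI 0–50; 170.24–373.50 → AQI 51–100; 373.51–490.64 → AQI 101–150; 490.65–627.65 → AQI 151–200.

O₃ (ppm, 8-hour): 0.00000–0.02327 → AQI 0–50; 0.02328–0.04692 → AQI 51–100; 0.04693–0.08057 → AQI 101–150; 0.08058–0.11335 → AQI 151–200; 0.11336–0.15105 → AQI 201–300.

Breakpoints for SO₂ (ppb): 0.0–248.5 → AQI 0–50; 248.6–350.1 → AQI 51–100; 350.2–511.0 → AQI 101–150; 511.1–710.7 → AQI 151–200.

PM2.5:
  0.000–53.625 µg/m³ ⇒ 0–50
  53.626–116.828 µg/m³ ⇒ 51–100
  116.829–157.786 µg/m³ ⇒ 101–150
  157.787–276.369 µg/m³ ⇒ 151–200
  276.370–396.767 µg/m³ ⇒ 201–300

PM10: row 490.65–627.65 (AQI 151–200). (200−151)·(558.58−490.65)/(627.65−490.65) + 151 = 49·67.93/137.00 + 151 ≈ 175.30 → 175.
O₃: 0.07404 lies in 0.04693–0.08057, so I_lo=101, I_hi=150, C_lo=0.04693, C_hi=0.08057.
(150−101)/(0.08057−0.04693) × (0.07404−0.04693) + 101 = 49/0.03364 × 0.02711 + 101 ≈ 140.49 → 140.
SO₂: row 0.0–248.5 (AQI 0–50). (50−0)·(13.3−0.0)/(248.5−0.0) + 0 = 50·13.3/248.5 + 0 ≈ 2.68 → 3.
PM2.5: 252.048 lies in 157.787–276.369, so I_lo=151, I_hi=200, C_lo=157.787, C_hi=276.369.
(200−151)/(276.369−157.787) × (252.048−157.787) + 151 = 49/118.582 × 94.261 + 151 ≈ 189.95 → 190.
Sub-indices: PM10→175, O₃→140, SO₂→3, PM2.5→190. Ranked high→low: 190, 175, 140, 3. Second-highest sub-index = 175.

175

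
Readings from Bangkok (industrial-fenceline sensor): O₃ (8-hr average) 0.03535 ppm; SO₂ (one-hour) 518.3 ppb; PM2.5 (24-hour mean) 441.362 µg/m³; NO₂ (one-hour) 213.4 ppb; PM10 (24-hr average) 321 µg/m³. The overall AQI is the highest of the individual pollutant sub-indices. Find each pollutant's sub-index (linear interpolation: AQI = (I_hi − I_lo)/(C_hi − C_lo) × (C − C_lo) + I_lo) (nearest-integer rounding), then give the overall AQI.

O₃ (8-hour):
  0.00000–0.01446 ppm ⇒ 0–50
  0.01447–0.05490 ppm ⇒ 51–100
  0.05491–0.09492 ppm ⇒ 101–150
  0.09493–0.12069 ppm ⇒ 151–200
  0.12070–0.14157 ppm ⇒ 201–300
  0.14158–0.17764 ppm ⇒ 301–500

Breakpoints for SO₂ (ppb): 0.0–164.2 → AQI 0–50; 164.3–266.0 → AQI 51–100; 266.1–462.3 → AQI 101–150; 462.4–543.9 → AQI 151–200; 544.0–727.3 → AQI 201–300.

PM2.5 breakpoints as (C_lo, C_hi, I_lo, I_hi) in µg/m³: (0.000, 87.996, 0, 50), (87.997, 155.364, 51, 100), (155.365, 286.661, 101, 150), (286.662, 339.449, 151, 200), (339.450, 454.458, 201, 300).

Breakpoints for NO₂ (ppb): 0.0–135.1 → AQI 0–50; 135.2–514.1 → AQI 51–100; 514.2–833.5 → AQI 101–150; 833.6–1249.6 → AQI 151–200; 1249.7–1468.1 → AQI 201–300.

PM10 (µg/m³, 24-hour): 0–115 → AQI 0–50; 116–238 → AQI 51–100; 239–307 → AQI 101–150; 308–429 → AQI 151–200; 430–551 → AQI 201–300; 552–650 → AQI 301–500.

O₃ 0.03535: bracket 0.01447–0.05490 → index 51–100; slope 49/0.04043, offset 0.02088.
AQI = 51 + 49/0.04043·0.02088 ≈ 76.31 ⇒ 76.
SO₂ 518.3: bracket 462.4–543.9 → index 151–200; slope 49/81.5, offset 55.9.
AQI = 151 + 49/81.5·55.9 ≈ 184.61 ⇒ 185.
PM2.5: 441.362 lies in 339.450–454.458, so I_lo=201, I_hi=300, C_lo=339.450, C_hi=454.458.
(300−201)/(454.458−339.450) × (441.362−339.450) + 201 = 99/115.008 × 101.912 + 201 ≈ 288.73 → 289.
NO₂ 213.4: bracket 135.2–514.1 → index 51–100; slope 49/378.9, offset 78.2.
AQI = 51 + 49/378.9·78.2 ≈ 61.11 ⇒ 61.
PM10 321: bracket 308–429 → index 151–200; slope 49/121, offset 13.
AQI = 151 + 49/121·13 ≈ 156.26 ⇒ 156.
Sub-indices: O₃→76, SO₂→185, PM2.5→289, NO₂→61, PM10→156. Overall AQI = max = 289; dominant pollutant is PM2.5.

289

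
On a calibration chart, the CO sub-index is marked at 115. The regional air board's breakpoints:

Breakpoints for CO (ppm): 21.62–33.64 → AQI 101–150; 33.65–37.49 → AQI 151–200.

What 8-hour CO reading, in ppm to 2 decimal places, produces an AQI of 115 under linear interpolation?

25.05

AQI 115 lies in the 101–150 band, which corresponds to 21.62–33.64 ppm.
C = 21.62 + (115−101)×(33.64−21.62)/(150−101) = 21.62 + 14×12.02/49 ≈ 25.0543 ppm → 25.05 ppm to 2 dp.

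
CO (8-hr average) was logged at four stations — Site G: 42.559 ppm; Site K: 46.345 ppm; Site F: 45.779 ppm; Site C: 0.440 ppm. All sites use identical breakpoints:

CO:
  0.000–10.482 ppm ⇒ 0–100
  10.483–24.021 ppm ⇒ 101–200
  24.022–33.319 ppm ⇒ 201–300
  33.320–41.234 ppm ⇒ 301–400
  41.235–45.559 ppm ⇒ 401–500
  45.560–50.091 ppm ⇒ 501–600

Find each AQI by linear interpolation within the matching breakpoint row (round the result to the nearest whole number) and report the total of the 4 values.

1459

Site G 42.559: bracket 41.235–45.559 → index 401–500; slope 99/4.324, offset 1.324.
AQI = 401 + 99/4.324·1.324 ≈ 431.31 ⇒ 431.
Site K 46.345: bracket 45.560–50.091 → index 501–600; slope 99/4.531, offset 0.785.
AQI = 501 + 99/4.531·0.785 ≈ 518.15 ⇒ 518.
Site F: 45.779 ∈ [45.560, 50.091] ↔ index [501, 600].
501 + (45.779−45.560)·(600−501)/(50.091−45.560) = 501 + 0.219·99/4.531 ≈ 505.79, so AQI = 506.
Site C: 0.440 ∈ [0.000, 10.482] ↔ index [0, 100].
0 + (0.440−0.000)·(100−0)/(10.482−0.000) = 0 + 0.440·100/10.482 ≈ 4.20, so AQI = 4.
AQIs: Site G=431, Site K=518, Site F=506, Site C=4. Sum = 431 + 518 + 506 + 4 = 1459.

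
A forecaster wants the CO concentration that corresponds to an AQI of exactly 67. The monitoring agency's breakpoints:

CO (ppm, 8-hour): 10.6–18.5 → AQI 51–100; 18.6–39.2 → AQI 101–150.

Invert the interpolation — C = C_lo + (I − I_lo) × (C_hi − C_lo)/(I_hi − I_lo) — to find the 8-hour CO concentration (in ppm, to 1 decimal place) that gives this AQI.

13.2

AQI 67 lies in the 51–100 band, which corresponds to 10.6–18.5 ppm.
C = 10.6 + (67−51)×(18.5−10.6)/(100−51) = 10.6 + 16×7.9/49 ≈ 13.180 ppm → 13.2 ppm to 1 dp.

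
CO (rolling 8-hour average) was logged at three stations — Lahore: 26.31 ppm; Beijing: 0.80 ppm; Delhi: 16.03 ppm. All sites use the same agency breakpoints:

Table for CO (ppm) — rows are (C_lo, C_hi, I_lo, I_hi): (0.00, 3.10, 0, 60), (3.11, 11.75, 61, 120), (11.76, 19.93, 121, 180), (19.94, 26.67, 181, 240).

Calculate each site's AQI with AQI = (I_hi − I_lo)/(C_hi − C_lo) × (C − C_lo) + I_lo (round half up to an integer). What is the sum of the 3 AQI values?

Lahore: 26.31 ∈ [19.94, 26.67] ↔ index [181, 240].
181 + (26.31−19.94)·(240−181)/(26.67−19.94) = 181 + 6.37·59/6.73 ≈ 236.84, so AQI = 237.
Beijing: row 0.00–3.10 (AQI 0–60). (60−0)·(0.80−0.00)/(3.10−0.00) + 0 = 60·0.80/3.10 + 0 ≈ 15.48 → 15.
Delhi: 16.03 lies in 11.76–19.93, so I_lo=121, I_hi=180, C_lo=11.76, C_hi=19.93.
(180−121)/(19.93−11.76) × (16.03−11.76) + 121 = 59/8.17 × 4.27 + 121 ≈ 151.84 → 152.
AQIs: Lahore=237, Beijing=15, Delhi=152. Sum = 237 + 15 + 152 = 404.

404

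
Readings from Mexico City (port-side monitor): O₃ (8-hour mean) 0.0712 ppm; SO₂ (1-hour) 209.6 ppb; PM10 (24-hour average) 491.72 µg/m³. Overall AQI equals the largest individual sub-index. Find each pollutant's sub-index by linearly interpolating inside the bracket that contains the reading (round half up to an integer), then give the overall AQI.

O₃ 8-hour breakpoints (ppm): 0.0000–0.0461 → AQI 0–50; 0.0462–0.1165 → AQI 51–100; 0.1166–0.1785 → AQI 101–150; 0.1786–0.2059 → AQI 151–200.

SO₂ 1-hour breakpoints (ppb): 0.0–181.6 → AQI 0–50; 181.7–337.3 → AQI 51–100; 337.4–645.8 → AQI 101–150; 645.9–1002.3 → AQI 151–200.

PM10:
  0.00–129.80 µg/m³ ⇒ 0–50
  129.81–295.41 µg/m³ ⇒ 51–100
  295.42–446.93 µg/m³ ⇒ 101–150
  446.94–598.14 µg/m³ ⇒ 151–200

166

O₃: 0.0712 ∈ [0.0462, 0.1165] ↔ index [51, 100].
51 + (0.0712−0.0462)·(100−51)/(0.1165−0.0462) = 51 + 0.0250·49/0.0703 ≈ 68.43, so AQI = 68.
SO₂: 209.6 ∈ [181.7, 337.3] ↔ index [51, 100].
51 + (209.6−181.7)·(100−51)/(337.3−181.7) = 51 + 27.9·49/155.6 ≈ 59.79, so AQI = 60.
PM10: 491.72 lies in 446.94–598.14, so I_lo=151, I_hi=200, C_lo=446.94, C_hi=598.14.
(200−151)/(598.14−446.94) × (491.72−446.94) + 151 = 49/151.20 × 44.78 + 151 ≈ 165.51 → 166.
Sub-indices: O₃→68, SO₂→60, PM10→166. Overall AQI = max = 166; dominant pollutant is PM10.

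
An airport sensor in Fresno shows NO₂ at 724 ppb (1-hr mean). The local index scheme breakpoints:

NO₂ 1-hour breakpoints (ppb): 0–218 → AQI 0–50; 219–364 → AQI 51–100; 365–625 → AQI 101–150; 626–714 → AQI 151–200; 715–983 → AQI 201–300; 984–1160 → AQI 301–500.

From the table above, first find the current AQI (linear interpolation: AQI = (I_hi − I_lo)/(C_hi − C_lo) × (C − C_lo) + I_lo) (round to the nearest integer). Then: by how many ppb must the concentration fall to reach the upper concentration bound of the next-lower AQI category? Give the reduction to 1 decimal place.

NO₂: 724 ∈ [715, 983] ↔ index [201, 300].
201 + (724−715)·(300−201)/(983−715) = 201 + 9·99/268 ≈ 204.32, so AQI = 204.
Current AQI 204 is in the Very Unhealthy range (201–300). The next-lower category tops out at AQI 200, whose upper concentration bound is 714 ppb.
Reduction needed = 724 − 714 = 10.0 ppb.

10.0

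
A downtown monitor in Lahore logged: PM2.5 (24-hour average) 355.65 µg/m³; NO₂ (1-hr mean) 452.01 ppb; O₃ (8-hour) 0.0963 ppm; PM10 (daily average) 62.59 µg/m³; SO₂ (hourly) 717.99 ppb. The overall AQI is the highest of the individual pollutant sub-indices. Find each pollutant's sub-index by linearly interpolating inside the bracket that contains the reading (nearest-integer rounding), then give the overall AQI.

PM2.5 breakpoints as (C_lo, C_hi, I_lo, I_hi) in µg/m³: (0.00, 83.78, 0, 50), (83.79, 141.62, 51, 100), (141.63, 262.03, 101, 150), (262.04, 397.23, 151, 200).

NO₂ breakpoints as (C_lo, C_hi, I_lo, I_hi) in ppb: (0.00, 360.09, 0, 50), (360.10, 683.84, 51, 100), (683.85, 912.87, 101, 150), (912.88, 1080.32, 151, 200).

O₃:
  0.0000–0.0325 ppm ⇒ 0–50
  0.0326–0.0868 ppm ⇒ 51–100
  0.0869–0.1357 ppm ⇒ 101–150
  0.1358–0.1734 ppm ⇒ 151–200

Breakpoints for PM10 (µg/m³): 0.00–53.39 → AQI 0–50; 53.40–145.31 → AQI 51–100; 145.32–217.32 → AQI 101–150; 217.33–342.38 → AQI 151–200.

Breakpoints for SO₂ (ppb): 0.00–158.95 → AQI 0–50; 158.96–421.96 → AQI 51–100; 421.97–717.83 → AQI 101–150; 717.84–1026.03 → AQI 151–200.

PM2.5: row 262.04–397.23 (AQI 151–200). (200−151)·(355.65−262.04)/(397.23−262.04) + 151 = 49·93.61/135.19 + 151 ≈ 184.93 → 185.
NO₂ 452.01: bracket 360.10–683.84 → index 51–100; slope 49/323.74, offset 91.91.
AQI = 51 + 49/323.74·91.91 ≈ 64.91 ⇒ 65.
O₃: 0.0963 ∈ [0.0869, 0.1357] ↔ index [101, 150].
101 + (0.0963−0.0869)·(150−101)/(0.1357−0.0869) = 101 + 0.0094·49/0.0488 ≈ 110.44, so AQI = 110.
PM10: row 53.40–145.31 (AQI 51–100). (100−51)·(62.59−53.40)/(145.31−53.40) + 51 = 49·9.19/91.91 + 51 ≈ 55.90 → 56.
SO₂: 717.99 lies in 717.84–1026.03, so I_lo=151, I_hi=200, C_lo=717.84, C_hi=1026.03.
(200−151)/(1026.03−717.84) × (717.99−717.84) + 151 = 49/308.19 × 0.15 + 151 ≈ 151.02 → 151.
Sub-indices: PM2.5→185, NO₂→65, O₃→110, PM10→56, SO₂→151. Overall AQI = max = 185; dominant pollutant is PM2.5.

185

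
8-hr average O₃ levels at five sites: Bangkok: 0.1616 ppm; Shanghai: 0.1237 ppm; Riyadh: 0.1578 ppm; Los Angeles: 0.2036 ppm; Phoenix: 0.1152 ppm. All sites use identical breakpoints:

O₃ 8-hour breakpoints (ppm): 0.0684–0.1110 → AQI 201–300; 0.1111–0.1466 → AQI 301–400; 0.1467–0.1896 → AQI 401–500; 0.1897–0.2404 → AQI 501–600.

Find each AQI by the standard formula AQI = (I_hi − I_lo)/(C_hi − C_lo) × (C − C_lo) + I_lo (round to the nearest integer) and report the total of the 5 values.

2038

Bangkok: 0.1616 lies in 0.1467–0.1896, so I_lo=401, I_hi=500, C_lo=0.1467, C_hi=0.1896.
(500−401)/(0.1896−0.1467) × (0.1616−0.1467) + 401 = 99/0.0429 × 0.0149 + 401 ≈ 435.38 → 435.
Shanghai: 0.1237 lies in 0.1111–0.1466, so I_lo=301, I_hi=400, C_lo=0.1111, C_hi=0.1466.
(400−301)/(0.1466−0.1111) × (0.1237−0.1111) + 301 = 99/0.0355 × 0.0126 + 301 ≈ 336.14 → 336.
Riyadh: 0.1578 lies in 0.1467–0.1896, so I_lo=401, I_hi=500, C_lo=0.1467, C_hi=0.1896.
(500−401)/(0.1896−0.1467) × (0.1578−0.1467) + 401 = 99/0.0429 × 0.0111 + 401 ≈ 426.62 → 427.
Los Angeles: 0.2036 ∈ [0.1897, 0.2404] ↔ index [501, 600].
501 + (0.2036−0.1897)·(600−501)/(0.2404−0.1897) = 501 + 0.0139·99/0.0507 ≈ 528.14, so AQI = 528.
Phoenix 0.1152: bracket 0.1111–0.1466 → index 301–400; slope 99/0.0355, offset 0.0041.
AQI = 301 + 99/0.0355·0.0041 ≈ 312.43 ⇒ 312.
AQIs: Bangkok=435, Shanghai=336, Riyadh=427, Los Angeles=528, Phoenix=312. Sum = 435 + 336 + 427 + 528 + 312 = 2038.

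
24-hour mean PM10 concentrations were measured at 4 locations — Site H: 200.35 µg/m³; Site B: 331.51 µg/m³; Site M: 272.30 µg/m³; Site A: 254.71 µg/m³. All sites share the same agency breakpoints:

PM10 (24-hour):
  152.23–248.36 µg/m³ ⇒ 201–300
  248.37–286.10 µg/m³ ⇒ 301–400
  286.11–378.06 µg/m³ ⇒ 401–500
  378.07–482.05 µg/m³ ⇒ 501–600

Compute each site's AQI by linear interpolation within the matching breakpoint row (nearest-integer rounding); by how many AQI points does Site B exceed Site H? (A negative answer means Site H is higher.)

199

Site H: row 152.23–248.36 (AQI 201–300). (300−201)·(200.35−152.23)/(248.36−152.23) + 201 = 99·48.12/96.13 + 201 ≈ 250.56 → 251.
Site B: row 286.11–378.06 (AQI 401–500). (500−401)·(331.51−286.11)/(378.06−286.11) + 401 = 99·45.40/91.95 + 401 ≈ 449.88 → 450.
Site M: row 248.37–286.10 (AQI 301–400). (400−301)·(272.30−248.37)/(286.10−248.37) + 301 = 99·23.93/37.73 + 301 ≈ 363.79 → 364.
Site A: 254.71 lies in 248.37–286.10, so I_lo=301, I_hi=400, C_lo=248.37, C_hi=286.10.
(400−301)/(286.10−248.37) × (254.71−248.37) + 301 = 99/37.73 × 6.34 + 301 ≈ 317.64 → 318.
AQIs: Site H=251, Site B=450, Site M=364, Site A=318. Site B (450) − Site H (251) = 199.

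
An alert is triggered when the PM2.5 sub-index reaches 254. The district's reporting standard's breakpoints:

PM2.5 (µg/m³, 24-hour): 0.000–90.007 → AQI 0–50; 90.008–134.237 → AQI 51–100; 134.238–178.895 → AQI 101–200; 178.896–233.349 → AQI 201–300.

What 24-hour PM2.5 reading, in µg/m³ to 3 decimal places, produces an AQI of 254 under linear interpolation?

208.048

AQI 254 lies in the 201–300 band, which corresponds to 178.896–233.349 µg/m³.
C = 178.896 + (254−201)×(233.349−178.896)/(300−201) = 178.896 + 53×54.453/99 ≈ 208.04761 µg/m³ → 208.048 µg/m³ to 3 dp.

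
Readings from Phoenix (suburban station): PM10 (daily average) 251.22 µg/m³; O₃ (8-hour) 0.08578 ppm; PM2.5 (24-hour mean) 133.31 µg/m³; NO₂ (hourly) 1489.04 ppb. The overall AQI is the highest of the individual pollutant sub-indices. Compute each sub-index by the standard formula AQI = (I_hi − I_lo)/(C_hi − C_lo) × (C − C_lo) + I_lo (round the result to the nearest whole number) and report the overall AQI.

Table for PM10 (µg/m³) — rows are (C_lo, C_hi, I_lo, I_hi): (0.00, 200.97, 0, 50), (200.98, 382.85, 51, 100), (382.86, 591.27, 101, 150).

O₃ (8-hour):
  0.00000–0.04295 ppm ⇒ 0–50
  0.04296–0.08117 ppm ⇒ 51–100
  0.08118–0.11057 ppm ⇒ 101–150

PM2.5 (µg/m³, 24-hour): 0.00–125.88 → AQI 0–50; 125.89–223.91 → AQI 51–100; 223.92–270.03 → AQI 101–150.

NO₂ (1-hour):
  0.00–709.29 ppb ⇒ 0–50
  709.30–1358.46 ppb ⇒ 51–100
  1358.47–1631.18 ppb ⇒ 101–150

PM10: row 200.98–382.85 (AQI 51–100). (100−51)·(251.22−200.98)/(382.85−200.98) + 51 = 49·50.24/181.87 + 51 ≈ 64.54 → 65.
O₃: 0.08578 lies in 0.08118–0.11057, so I_lo=101, I_hi=150, C_lo=0.08118, C_hi=0.11057.
(150−101)/(0.11057−0.08118) × (0.08578−0.08118) + 101 = 49/0.02939 × 0.00460 + 101 ≈ 108.67 → 109.
PM2.5 133.31: bracket 125.89–223.91 → index 51–100; slope 49/98.02, offset 7.42.
AQI = 51 + 49/98.02·7.42 ≈ 54.71 ⇒ 55.
NO₂: row 1358.47–1631.18 (AQI 101–150). (150−101)·(1489.04−1358.47)/(1631.18−1358.47) + 101 = 49·130.57/272.71 + 101 ≈ 124.46 → 124.
Sub-indices: PM10→65, O₃→109, PM2.5→55, NO₂→124. Overall AQI = max = 124; dominant pollutant is NO₂.

124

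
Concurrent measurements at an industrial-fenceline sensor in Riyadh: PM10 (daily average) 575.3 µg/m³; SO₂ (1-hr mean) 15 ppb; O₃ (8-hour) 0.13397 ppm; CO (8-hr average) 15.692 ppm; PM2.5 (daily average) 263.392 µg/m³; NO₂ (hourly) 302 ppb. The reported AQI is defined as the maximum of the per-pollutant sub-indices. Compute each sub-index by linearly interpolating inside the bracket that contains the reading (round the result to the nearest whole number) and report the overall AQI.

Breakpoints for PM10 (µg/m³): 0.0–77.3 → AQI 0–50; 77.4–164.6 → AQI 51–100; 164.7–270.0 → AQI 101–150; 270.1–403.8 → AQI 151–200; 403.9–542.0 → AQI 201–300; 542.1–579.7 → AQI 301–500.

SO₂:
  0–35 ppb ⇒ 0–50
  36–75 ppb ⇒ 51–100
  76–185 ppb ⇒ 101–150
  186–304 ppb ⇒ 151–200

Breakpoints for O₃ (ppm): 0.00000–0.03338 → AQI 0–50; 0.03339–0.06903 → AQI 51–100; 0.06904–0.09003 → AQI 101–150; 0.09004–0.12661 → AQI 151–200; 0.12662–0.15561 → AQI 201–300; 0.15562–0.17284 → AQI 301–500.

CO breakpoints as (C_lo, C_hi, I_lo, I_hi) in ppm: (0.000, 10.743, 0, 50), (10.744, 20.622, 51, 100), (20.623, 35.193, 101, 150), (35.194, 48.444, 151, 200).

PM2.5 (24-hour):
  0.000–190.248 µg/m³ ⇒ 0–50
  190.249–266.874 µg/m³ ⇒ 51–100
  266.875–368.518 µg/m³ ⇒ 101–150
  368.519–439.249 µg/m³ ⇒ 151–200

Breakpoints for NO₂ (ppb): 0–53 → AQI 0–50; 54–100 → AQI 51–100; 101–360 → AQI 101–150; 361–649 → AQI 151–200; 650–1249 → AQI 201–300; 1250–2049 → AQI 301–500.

PM10: 575.3 lies in 542.1–579.7, so I_lo=301, I_hi=500, C_lo=542.1, C_hi=579.7.
(500−301)/(579.7−542.1) × (575.3−542.1) + 301 = 199/37.6 × 33.2 + 301 ≈ 476.71 → 477.
SO₂ 15: bracket 0–35 → index 0–50; slope 50/35, offset 15.
AQI = 0 + 50/35·15 ≈ 21.43 ⇒ 21.
O₃: 0.13397 ∈ [0.12662, 0.15561] ↔ index [201, 300].
201 + (0.13397−0.12662)·(300−201)/(0.15561−0.12662) = 201 + 0.00735·99/0.02899 ≈ 226.10, so AQI = 226.
CO 15.692: bracket 10.744–20.622 → index 51–100; slope 49/9.878, offset 4.948.
AQI = 51 + 49/9.878·4.948 ≈ 75.54 ⇒ 76.
PM2.5: 263.392 lies in 190.249–266.874, so I_lo=51, I_hi=100, C_lo=190.249, C_hi=266.874.
(100−51)/(266.874−190.249) × (263.392−190.249) + 51 = 49/76.625 × 73.143 + 51 ≈ 97.77 → 98.
NO₂ 302: bracket 101–360 → index 101–150; slope 49/259, offset 201.
AQI = 101 + 49/259·201 ≈ 139.03 ⇒ 139.
Sub-indices: PM10→477, SO₂→21, O₃→226, CO→76, PM2.5→98, NO₂→139. Overall AQI = max = 477; dominant pollutant is PM10.

477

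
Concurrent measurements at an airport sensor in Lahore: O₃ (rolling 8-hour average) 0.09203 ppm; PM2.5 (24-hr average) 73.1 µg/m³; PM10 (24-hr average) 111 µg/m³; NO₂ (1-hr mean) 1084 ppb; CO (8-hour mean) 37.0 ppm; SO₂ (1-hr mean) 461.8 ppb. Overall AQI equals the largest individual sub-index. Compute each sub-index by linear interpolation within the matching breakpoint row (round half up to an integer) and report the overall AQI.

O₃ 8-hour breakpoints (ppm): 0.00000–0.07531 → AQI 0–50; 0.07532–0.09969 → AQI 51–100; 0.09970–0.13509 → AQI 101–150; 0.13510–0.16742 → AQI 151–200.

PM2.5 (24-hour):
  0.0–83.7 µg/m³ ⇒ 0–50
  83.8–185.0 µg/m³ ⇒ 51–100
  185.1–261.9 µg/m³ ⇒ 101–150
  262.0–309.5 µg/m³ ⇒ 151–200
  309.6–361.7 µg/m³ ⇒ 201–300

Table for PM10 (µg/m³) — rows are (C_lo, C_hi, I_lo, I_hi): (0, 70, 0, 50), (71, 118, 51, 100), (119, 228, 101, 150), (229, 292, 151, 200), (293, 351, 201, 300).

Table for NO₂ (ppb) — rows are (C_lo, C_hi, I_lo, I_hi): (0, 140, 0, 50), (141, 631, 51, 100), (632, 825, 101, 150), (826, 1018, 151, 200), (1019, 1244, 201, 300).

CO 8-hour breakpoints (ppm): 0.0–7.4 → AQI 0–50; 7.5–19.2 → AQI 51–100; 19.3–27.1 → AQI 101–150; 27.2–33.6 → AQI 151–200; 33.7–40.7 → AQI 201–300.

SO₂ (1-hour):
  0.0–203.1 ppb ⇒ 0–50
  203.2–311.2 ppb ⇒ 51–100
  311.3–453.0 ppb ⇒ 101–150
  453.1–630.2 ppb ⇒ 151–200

O₃: row 0.07532–0.09969 (AQI 51–100). (100−51)·(0.09203−0.07532)/(0.09969−0.07532) + 51 = 49·0.01671/0.02437 + 51 ≈ 84.60 → 85.
PM2.5: 73.1 lies in 0.0–83.7, so I_lo=0, I_hi=50, C_lo=0.0, C_hi=83.7.
(50−0)/(83.7−0.0) × (73.1−0.0) + 0 = 50/83.7 × 73.1 + 0 ≈ 43.67 → 44.
PM10: 111 lies in 71–118, so I_lo=51, I_hi=100, C_lo=71, C_hi=118.
(100−51)/(118−71) × (111−71) + 51 = 49/47 × 40 + 51 ≈ 92.70 → 93.
NO₂: 1084 ∈ [1019, 1244] ↔ index [201, 300].
201 + (1084−1019)·(300−201)/(1244−1019) = 201 + 65·99/225 ≈ 229.60, so AQI = 230.
CO 37.0: bracket 33.7–40.7 → index 201–300; slope 99/7.0, offset 3.3.
AQI = 201 + 99/7.0·3.3 ≈ 247.67 ⇒ 248.
SO₂: 461.8 ∈ [453.1, 630.2] ↔ index [151, 200].
151 + (461.8−453.1)·(200−151)/(630.2−453.1) = 151 + 8.7·49/177.1 ≈ 153.41, so AQI = 153.
Sub-indices: O₃→85, PM2.5→44, PM10→93, NO₂→230, CO→248, SO₂→153. Overall AQI = max = 248; dominant pollutant is CO.
AQI 248: Very Unhealthy.

248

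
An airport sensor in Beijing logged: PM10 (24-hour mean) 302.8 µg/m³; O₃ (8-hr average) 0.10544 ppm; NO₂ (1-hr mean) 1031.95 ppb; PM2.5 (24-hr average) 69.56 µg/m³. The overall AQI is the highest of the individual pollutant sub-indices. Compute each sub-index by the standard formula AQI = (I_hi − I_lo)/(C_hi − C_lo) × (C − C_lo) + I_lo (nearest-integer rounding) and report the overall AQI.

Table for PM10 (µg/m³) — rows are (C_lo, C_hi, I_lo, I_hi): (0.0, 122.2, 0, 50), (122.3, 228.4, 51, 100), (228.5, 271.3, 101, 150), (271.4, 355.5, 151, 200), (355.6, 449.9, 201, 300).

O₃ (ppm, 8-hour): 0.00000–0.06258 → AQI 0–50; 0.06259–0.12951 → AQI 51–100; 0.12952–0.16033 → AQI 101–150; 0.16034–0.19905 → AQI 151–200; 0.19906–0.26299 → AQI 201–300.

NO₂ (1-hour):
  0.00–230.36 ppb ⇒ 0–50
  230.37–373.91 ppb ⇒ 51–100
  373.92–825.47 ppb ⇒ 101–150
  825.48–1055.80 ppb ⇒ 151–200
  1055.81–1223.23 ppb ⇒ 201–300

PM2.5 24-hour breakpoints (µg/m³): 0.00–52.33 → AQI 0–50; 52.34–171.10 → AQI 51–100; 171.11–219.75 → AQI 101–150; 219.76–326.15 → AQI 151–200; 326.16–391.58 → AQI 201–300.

195

PM10: 302.8 lies in 271.4–355.5, so I_lo=151, I_hi=200, C_lo=271.4, C_hi=355.5.
(200−151)/(355.5−271.4) × (302.8−271.4) + 151 = 49/84.1 × 31.4 + 151 ≈ 169.29 → 169.
O₃: row 0.06259–0.12951 (AQI 51–100). (100−51)·(0.10544−0.06259)/(0.12951−0.06259) + 51 = 49·0.04285/0.06692 + 51 ≈ 82.38 → 82.
NO₂ 1031.95: bracket 825.48–1055.80 → index 151–200; slope 49/230.32, offset 206.47.
AQI = 151 + 49/230.32·206.47 ≈ 194.93 ⇒ 195.
PM2.5: row 52.34–171.10 (AQI 51–100). (100−51)·(69.56−52.34)/(171.10−52.34) + 51 = 49·17.22/118.76 + 51 ≈ 58.10 → 58.
Sub-indices: PM10→169, O₃→82, NO₂→195, PM2.5→58. Overall AQI = max = 195; dominant pollutant is NO₂.
AQI 195: Unhealthy.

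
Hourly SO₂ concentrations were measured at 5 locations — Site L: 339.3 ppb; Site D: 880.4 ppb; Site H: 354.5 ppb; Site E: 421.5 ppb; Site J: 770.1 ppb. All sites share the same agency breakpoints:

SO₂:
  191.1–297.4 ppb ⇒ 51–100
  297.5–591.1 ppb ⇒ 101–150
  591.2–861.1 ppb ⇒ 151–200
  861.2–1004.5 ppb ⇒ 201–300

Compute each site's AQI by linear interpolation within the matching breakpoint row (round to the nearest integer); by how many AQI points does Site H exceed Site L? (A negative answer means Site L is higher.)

Site L 339.3: bracket 297.5–591.1 → index 101–150; slope 49/293.6, offset 41.8.
AQI = 101 + 49/293.6·41.8 ≈ 107.98 ⇒ 108.
Site D: 880.4 ∈ [861.2, 1004.5] ↔ index [201, 300].
201 + (880.4−861.2)·(300−201)/(1004.5−861.2) = 201 + 19.2·99/143.3 ≈ 214.26, so AQI = 214.
Site H: row 297.5–591.1 (AQI 101–150). (150−101)·(354.5−297.5)/(591.1−297.5) + 101 = 49·57.0/293.6 + 101 ≈ 110.51 → 111.
Site E: row 297.5–591.1 (AQI 101–150). (150−101)·(421.5−297.5)/(591.1−297.5) + 101 = 49·124.0/293.6 + 101 ≈ 121.69 → 122.
Site J: 770.1 ∈ [591.2, 861.1] ↔ index [151, 200].
151 + (770.1−591.2)·(200−151)/(861.1−591.2) = 151 + 178.9·49/269.9 ≈ 183.48, so AQI = 183.
AQIs: Site L=108, Site D=214, Site H=111, Site E=122, Site J=183. Site H (111) − Site L (108) = 3.

3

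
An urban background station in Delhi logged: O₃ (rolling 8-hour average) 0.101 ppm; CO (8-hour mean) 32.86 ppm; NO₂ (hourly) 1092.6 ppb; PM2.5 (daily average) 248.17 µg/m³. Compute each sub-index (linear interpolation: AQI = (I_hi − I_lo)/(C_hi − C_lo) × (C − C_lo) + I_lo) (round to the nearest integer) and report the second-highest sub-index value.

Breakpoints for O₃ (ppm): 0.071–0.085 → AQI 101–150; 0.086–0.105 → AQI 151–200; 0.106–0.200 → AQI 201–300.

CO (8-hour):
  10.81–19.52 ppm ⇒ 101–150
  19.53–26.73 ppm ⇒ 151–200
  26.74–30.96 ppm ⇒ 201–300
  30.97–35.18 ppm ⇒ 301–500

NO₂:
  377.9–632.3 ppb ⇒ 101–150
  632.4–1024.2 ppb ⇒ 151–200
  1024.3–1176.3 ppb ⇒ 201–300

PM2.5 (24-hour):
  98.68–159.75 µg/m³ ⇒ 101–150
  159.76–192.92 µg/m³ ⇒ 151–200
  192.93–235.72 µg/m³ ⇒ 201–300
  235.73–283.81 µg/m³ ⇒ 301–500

352

O₃: 0.101 ∈ [0.086, 0.105] ↔ index [151, 200].
151 + (0.101−0.086)·(200−151)/(0.105−0.086) = 151 + 0.015·49/0.019 ≈ 189.68, so AQI = 190.
CO: 32.86 lies in 30.97–35.18, so I_lo=301, I_hi=500, C_lo=30.97, C_hi=35.18.
(500−301)/(35.18−30.97) × (32.86−30.97) + 301 = 199/4.21 × 1.89 + 301 ≈ 390.34 → 390.
NO₂: 1092.6 ∈ [1024.3, 1176.3] ↔ index [201, 300].
201 + (1092.6−1024.3)·(300−201)/(1176.3−1024.3) = 201 + 68.3·99/152.0 ≈ 245.48, so AQI = 245.
PM2.5 248.17: bracket 235.73–283.81 → index 301–500; slope 199/48.08, offset 12.44.
AQI = 301 + 199/48.08·12.44 ≈ 352.49 ⇒ 352.
Sub-indices: O₃→190, CO→390, NO₂→245, PM2.5→352. Ranked high→low: 390, 352, 245, 190. Second-highest sub-index = 352.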